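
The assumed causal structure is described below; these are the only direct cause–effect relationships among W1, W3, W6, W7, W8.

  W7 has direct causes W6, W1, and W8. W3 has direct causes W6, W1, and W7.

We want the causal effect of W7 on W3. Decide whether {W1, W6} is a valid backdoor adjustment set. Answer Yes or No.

Backdoor paths from W7 to W3 (paths whose first edge points into W7):
  P1: W7 <- W6 -> W3
  P2: W7 <- W1 -> W3
Condition 1 (no descendant of W7 in the set): holds — descendants of W7 are {W3}; none are in {W1, W6}.
Condition 2 (every backdoor path blocked by {W1, W6}):
  P1: blocked at fork node W6 ∈ conditioning set.
  P2: blocked at fork node W1 ∈ conditioning set.
{W1, W6} satisfies the backdoor criterion.

Yes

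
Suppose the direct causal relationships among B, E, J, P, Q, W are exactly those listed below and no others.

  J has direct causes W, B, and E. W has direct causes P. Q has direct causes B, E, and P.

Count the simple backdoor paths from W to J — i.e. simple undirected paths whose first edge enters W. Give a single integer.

A backdoor path from W to J is any simple undirected path whose first edge points into W (i.e. leaves W via a parent).
Parents of W: {P}.
Enumerating:
  P1: W <- P -> Q <- B -> J
  P2: W <- P -> Q <- E -> J
That exhausts the simple backdoor paths. Count: 2.

2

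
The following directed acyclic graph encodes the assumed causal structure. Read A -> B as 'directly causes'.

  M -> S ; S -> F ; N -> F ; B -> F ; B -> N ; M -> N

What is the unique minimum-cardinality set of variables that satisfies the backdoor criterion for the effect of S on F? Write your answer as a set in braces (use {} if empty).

{M}

Variables eligible for adjustment (non-descendants of S, excluding S and F): {B, M, N}.
Backdoor paths from S to F:
  P1: S <- M -> N <- B -> F
  P2: S <- M -> N -> F
The empty set is not sufficient: P2 (S <- M -> N -> F) has no collider blocking it and no conditioned non-collider, so it is open.
Try {M}:
  P1: blocked at fork node M ∈ conditioning set.
  P2: blocked at fork node M ∈ conditioning set.
{M} contains no descendant of S and blocks every backdoor path.
No other singleton works — e.g. {B} leaves P2 open — so {M} is the unique smallest valid adjustment set.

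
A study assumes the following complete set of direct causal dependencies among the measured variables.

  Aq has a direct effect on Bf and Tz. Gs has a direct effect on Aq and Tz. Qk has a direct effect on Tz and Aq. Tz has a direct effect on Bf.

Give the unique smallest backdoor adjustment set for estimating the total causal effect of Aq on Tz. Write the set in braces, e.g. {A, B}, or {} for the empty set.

{Gs, Qk}

Variables eligible for adjustment (non-descendants of Aq, excluding Aq and Tz): {Gs, Qk}.
Backdoor paths from Aq to Tz:
  P1: Aq <- Qk -> Tz
  P2: Aq <- Gs -> Tz
The empty set is not sufficient: P1 (Aq <- Qk -> Tz) has no collider blocking it and no conditioned non-collider, so it is open.
Try {Gs, Qk}:
  P1: blocked at fork node Qk ∈ conditioning set.
  P2: blocked at fork node Gs ∈ conditioning set.
{Gs, Qk} contains no descendant of Aq and blocks every backdoor path.
Every element of {Gs, Qk} is needed (dropping Gs leaves P2 open; dropping Qk leaves P1 open), so no proper subset is valid.
Among all size-2 subsets of the eligible variables, only {Gs, Qk} blocks every backdoor path, so it is the unique smallest valid adjustment set.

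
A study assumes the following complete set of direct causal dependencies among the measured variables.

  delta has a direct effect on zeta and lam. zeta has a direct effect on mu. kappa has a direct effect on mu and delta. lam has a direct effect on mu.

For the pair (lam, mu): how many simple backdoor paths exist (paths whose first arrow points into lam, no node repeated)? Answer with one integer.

A backdoor path from lam to mu is any simple undirected path whose first edge points into lam (i.e. leaves lam via a parent).
Parents of lam: {delta}.
Enumerating:
  P1: lam <- delta <- kappa -> mu
  P2: lam <- delta -> zeta -> mu
That exhausts the simple backdoor paths. Count: 2.

2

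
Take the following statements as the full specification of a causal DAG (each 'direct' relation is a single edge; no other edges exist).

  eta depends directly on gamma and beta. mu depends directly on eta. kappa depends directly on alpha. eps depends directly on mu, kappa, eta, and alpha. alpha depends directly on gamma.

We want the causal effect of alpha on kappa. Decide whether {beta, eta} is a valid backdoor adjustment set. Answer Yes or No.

Yes

Backdoor paths from alpha to kappa (paths whose first edge points into alpha):
  P1: alpha <- gamma -> eta -> mu -> eps <- kappa
  P2: alpha <- gamma -> eta -> eps <- kappa
Condition 1 (no descendant of alpha in the set): holds — descendants of alpha are {eps, kappa}; none are in {beta, eta}.
Condition 2 (every backdoor path blocked by {beta, eta}):
  P1: blocked at chain node eta ∈ conditioning set.
  P2: blocked at chain node eta ∈ conditioning set.
{beta, eta} satisfies the backdoor criterion.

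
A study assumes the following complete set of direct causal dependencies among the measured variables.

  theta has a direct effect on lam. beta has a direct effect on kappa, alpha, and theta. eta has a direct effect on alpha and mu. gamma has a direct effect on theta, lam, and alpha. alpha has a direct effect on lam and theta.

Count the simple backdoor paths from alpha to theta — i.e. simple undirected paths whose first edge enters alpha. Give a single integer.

A backdoor path from alpha to theta is any simple undirected path whose first edge points into alpha (i.e. leaves alpha via a parent).
Parents of alpha: {beta, eta, gamma}.
Enumerating:
  P1: alpha <- gamma -> theta
  P2: alpha <- gamma -> lam <- theta
  P3: alpha <- beta -> theta
That exhausts the simple backdoor paths. Count: 3.

3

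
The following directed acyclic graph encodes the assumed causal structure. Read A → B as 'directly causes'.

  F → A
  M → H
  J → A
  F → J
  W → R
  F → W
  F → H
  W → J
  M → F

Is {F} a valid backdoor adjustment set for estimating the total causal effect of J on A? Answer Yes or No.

Yes

Backdoor paths from J to A (paths whose first edge points into J):
  P1: J <- F -> A
  P2: J <- W <- F -> A
Condition 1 (no descendant of J in the set): holds — descendants of J are {A}; none are in {F}.
Condition 2 (every backdoor path blocked by {F}):
  P1: blocked at fork node F ∈ conditioning set.
  P2: blocked at fork node F ∈ conditioning set.
{F} satisfies the backdoor criterion.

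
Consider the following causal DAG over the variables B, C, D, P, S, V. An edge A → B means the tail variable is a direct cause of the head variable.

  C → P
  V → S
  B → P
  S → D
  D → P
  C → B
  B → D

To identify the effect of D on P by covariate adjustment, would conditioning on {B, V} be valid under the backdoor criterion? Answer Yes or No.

Backdoor paths from D to P (paths whose first edge points into D):
  P1: D <- B <- C -> P
  P2: D <- B -> P
Condition 1 (no descendant of D in the set): holds — descendants of D are {P}; none are in {B, V}.
Condition 2 (every backdoor path blocked by {B, V}):
  P1: blocked at chain node B ∈ conditioning set.
  P2: blocked at fork node B ∈ conditioning set.
{B, V} satisfies the backdoor criterion.

Yes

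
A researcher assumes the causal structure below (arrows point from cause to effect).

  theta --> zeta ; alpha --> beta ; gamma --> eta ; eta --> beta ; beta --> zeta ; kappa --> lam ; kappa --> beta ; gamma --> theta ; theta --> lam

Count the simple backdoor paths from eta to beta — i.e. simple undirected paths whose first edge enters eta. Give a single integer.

A backdoor path from eta to beta is any simple undirected path whose first edge points into eta (i.e. leaves eta via a parent).
Parents of eta: {gamma}.
Enumerating:
  P1: eta <- gamma -> theta -> lam <- kappa -> beta
  P2: eta <- gamma -> theta -> zeta <- beta
That exhausts the simple backdoor paths. Count: 2.

2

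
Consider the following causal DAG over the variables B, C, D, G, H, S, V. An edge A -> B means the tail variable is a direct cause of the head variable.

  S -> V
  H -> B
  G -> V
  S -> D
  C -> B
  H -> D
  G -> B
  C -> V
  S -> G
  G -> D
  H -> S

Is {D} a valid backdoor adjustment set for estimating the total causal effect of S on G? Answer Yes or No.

Backdoor paths from S to G (paths whose first edge points into S):
  P1: S <- H -> B <- C -> V <- G
  P2: S <- H -> B <- G
  P3: S <- H -> D <- G
Condition 1 (no descendant of S in the set): FAILS — D is a descendant of S.
Condition 2 (every backdoor path blocked by {D}):
  P1: blocked at collider B (neither it nor any descendant is in the conditioning set).
  P2: blocked at collider B (neither it nor any descendant is in the conditioning set).
  P3: open — collider(s) D are conditioned on (or have a conditioned descendant) and no non-collider on the path is in the set.
{D} does not satisfy the backdoor criterion.

No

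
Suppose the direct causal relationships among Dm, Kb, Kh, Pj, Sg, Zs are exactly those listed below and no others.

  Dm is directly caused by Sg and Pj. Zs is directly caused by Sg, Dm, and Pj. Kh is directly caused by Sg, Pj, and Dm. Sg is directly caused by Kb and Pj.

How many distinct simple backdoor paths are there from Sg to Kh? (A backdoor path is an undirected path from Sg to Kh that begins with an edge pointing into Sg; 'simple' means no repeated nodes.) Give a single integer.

A backdoor path from Sg to Kh is any simple undirected path whose first edge points into Sg (i.e. leaves Sg via a parent).
Parents of Sg: {Kb, Pj}.
Enumerating:
  P1: Sg <- Pj -> Dm -> Kh
  P2: Sg <- Pj -> Kh
  P3: Sg <- Pj -> Zs <- Dm -> Kh
That exhausts the simple backdoor paths. Count: 3.

3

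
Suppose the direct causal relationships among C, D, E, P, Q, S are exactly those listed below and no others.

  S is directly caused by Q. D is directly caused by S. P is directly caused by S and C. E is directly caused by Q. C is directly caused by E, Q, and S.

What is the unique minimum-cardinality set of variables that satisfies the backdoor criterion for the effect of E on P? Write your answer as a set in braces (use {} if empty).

Variables eligible for adjustment (non-descendants of E, excluding E and P): {D, Q, S}.
Backdoor paths from E to P:
  P1: E <- Q -> S -> C -> P
  P2: E <- Q -> S -> P
  P3: E <- Q -> C <- S -> P
  P4: E <- Q -> C -> P
The empty set is not sufficient: P1 (E <- Q -> S -> C -> P) has no collider blocking it and no conditioned non-collider, so it is open.
Try {Q}:
  P1: blocked at fork node Q ∈ conditioning set.
  P2: blocked at fork node Q ∈ conditioning set.
  P3: blocked at fork node Q ∈ conditioning set.
  P4: blocked at fork node Q ∈ conditioning set.
{Q} contains no descendant of E and blocks every backdoor path.
No other singleton works — e.g. {S} leaves P4 open — so {Q} is the unique smallest valid adjustment set.

{Q}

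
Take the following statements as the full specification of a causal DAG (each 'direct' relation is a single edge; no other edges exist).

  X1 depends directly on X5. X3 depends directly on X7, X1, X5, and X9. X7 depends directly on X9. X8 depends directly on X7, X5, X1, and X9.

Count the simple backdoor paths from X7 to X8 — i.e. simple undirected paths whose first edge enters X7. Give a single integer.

A backdoor path from X7 to X8 is any simple undirected path whose first edge points into X7 (i.e. leaves X7 via a parent).
Parents of X7: {X9}.
Enumerating:
  P1: X7 <- X9 -> X8
  P2: X7 <- X9 -> X3 <- X5 -> X1 -> X8
  P3: X7 <- X9 -> X3 <- X5 -> X8
  P4: X7 <- X9 -> X3 <- X1 <- X5 -> X8
  P5: X7 <- X9 -> X3 <- X1 -> X8
That exhausts the simple backdoor paths. Count: 5.

5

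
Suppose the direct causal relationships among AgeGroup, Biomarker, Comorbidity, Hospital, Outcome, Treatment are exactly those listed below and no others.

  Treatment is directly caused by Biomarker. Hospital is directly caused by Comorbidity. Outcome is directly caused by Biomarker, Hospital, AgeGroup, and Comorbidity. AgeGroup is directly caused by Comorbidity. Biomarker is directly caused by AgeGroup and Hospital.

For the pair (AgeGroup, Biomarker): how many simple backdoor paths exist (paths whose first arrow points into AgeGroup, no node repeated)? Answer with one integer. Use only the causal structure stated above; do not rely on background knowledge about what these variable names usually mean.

4

A backdoor path from AgeGroup to Biomarker is any simple undirected path whose first edge points into AgeGroup (i.e. leaves AgeGroup via a parent).
Parents of AgeGroup: {Comorbidity}.
Enumerating:
  P1: AgeGroup <- Comorbidity -> Hospital -> Biomarker
  P2: AgeGroup <- Comorbidity -> Hospital -> Outcome <- Biomarker
  P3: AgeGroup <- Comorbidity -> Outcome <- Hospital -> Biomarker
  P4: AgeGroup <- Comorbidity -> Outcome <- Biomarker
That exhausts the simple backdoor paths. Count: 4.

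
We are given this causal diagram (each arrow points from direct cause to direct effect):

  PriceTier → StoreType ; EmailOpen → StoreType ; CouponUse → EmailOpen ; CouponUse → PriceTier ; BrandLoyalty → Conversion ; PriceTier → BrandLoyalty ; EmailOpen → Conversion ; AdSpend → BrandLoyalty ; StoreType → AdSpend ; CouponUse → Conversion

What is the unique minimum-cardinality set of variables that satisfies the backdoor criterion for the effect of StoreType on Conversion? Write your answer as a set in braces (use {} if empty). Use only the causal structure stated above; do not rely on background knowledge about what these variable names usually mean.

Variables eligible for adjustment (non-descendants of StoreType, excluding StoreType and Conversion): {CouponUse, EmailOpen, PriceTier}.
Backdoor paths from StoreType to Conversion:
  P1: StoreType <- PriceTier <- CouponUse -> EmailOpen -> Conversion
  P2: StoreType <- PriceTier <- CouponUse -> Conversion
  P3: StoreType <- PriceTier -> BrandLoyalty -> Conversion
  P4: StoreType <- EmailOpen <- CouponUse -> PriceTier -> BrandLoyalty -> Conversion
  P5: StoreType <- EmailOpen <- CouponUse -> Conversion
  P6: StoreType <- EmailOpen -> Conversion
The empty set is not sufficient: P1 (StoreType <- PriceTier <- CouponUse -> EmailOpen -> Conversion) has no collider blocking it and no conditioned non-collider, so it is open.
Try {EmailOpen, PriceTier}:
  P1: blocked at chain node PriceTier ∈ conditioning set.
  P2: blocked at chain node PriceTier ∈ conditioning set.
  P3: blocked at fork node PriceTier ∈ conditioning set.
  P4: blocked at chain node EmailOpen ∈ conditioning set.
  P5: blocked at chain node EmailOpen ∈ conditioning set.
  P6: blocked at fork node EmailOpen ∈ conditioning set.
{EmailOpen, PriceTier} contains no descendant of StoreType and blocks every backdoor path.
Every element of {EmailOpen, PriceTier} is needed (dropping EmailOpen leaves P5 open; dropping PriceTier leaves P2 open), so no proper subset is valid.
Among all size-2 subsets of the eligible variables, only {EmailOpen, PriceTier} blocks every backdoor path, so it is the unique smallest valid adjustment set.

{EmailOpen, PriceTier}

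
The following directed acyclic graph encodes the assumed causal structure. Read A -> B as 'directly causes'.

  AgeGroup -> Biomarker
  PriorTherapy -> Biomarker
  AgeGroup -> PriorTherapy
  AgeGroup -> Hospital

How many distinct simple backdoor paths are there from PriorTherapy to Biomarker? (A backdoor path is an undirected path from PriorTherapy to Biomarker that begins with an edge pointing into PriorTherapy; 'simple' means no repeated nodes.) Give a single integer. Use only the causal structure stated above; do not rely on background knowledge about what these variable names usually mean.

1

A backdoor path from PriorTherapy to Biomarker is any simple undirected path whose first edge points into PriorTherapy (i.e. leaves PriorTherapy via a parent).
Parents of PriorTherapy: {AgeGroup}.
Enumerating:
  P1: PriorTherapy <- AgeGroup -> Biomarker
That exhausts the simple backdoor paths. Count: 1.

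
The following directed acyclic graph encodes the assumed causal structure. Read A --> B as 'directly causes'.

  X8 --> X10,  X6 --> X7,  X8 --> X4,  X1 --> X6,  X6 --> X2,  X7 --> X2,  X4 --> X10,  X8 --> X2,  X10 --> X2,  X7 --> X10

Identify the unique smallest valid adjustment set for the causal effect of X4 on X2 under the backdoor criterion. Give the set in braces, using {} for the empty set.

Variables eligible for adjustment (non-descendants of X4, excluding X4 and X2): {X1, X6, X7, X8}.
Backdoor paths from X4 to X2:
  P1: X4 <- X8 -> X10 <- X7 <- X6 -> X2
  P2: X4 <- X8 -> X10 <- X7 -> X2
  P3: X4 <- X8 -> X10 -> X2
  P4: X4 <- X8 -> X2
The empty set is not sufficient: P3 (X4 <- X8 -> X10 -> X2) has no collider blocking it and no conditioned non-collider, so it is open.
Try {X8}:
  P1: blocked at fork node X8 ∈ conditioning set.
  P2: blocked at fork node X8 ∈ conditioning set.
  P3: blocked at fork node X8 ∈ conditioning set.
  P4: blocked at fork node X8 ∈ conditioning set.
{X8} contains no descendant of X4 and blocks every backdoor path.
No other singleton works — e.g. {X1} leaves P3 open — so {X8} is the unique smallest valid adjustment set.

{X8}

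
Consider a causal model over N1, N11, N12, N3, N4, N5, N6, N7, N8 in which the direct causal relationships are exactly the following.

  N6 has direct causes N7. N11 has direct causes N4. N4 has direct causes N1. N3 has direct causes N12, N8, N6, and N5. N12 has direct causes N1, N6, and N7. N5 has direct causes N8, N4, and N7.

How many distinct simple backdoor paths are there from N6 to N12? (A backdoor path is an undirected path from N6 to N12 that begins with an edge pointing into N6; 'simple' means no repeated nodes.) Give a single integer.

4

A backdoor path from N6 to N12 is any simple undirected path whose first edge points into N6 (i.e. leaves N6 via a parent).
Parents of N6: {N7}.
Enumerating:
  P1: N6 <- N7 -> N5 <- N8 -> N3 <- N12
  P2: N6 <- N7 -> N5 <- N4 <- N1 -> N12
  P3: N6 <- N7 -> N5 -> N3 <- N12
  P4: N6 <- N7 -> N12
That exhausts the simple backdoor paths. Count: 4.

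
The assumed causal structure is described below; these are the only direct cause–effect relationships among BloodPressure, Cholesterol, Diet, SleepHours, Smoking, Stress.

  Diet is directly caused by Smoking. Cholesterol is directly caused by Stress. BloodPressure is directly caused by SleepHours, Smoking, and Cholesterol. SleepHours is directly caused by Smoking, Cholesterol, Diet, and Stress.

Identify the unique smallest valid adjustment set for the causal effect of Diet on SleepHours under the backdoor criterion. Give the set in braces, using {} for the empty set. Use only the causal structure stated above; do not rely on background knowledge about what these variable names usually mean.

{Smoking}

Variables eligible for adjustment (non-descendants of Diet, excluding Diet and SleepHours): {Cholesterol, Smoking, Stress}.
Backdoor paths from Diet to SleepHours:
  P1: Diet <- Smoking -> SleepHours
  P2: Diet <- Smoking -> BloodPressure <- Cholesterol <- Stress -> SleepHours
  P3: Diet <- Smoking -> BloodPressure <- Cholesterol -> SleepHours
  P4: Diet <- Smoking -> BloodPressure <- SleepHours
The empty set is not sufficient: P1 (Diet <- Smoking -> SleepHours) has no collider blocking it and no conditioned non-collider, so it is open.
Try {Smoking}:
  P1: blocked at fork node Smoking ∈ conditioning set.
  P2: blocked at fork node Smoking ∈ conditioning set.
  P3: blocked at fork node Smoking ∈ conditioning set.
  P4: blocked at fork node Smoking ∈ conditioning set.
{Smoking} contains no descendant of Diet and blocks every backdoor path.
No other singleton works — e.g. {Stress} leaves P1 open — so {Smoking} is the unique smallest valid adjustment set.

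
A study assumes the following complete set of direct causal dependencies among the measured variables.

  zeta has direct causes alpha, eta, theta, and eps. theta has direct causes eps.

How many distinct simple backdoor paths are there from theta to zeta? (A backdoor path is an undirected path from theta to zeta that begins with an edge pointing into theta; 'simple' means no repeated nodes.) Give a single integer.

1

A backdoor path from theta to zeta is any simple undirected path whose first edge points into theta (i.e. leaves theta via a parent).
Parents of theta: {eps}.
Enumerating:
  P1: theta <- eps -> zeta
That exhausts the simple backdoor paths. Count: 1.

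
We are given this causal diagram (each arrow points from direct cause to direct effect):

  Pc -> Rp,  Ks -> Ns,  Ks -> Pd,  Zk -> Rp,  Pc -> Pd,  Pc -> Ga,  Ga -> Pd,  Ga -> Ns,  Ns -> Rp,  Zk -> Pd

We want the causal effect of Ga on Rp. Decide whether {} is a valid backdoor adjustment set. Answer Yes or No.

No

Backdoor paths from Ga to Rp (paths whose first edge points into Ga):
  P1: Ga <- Pc -> Rp
  P2: Ga <- Pc -> Pd <- Zk -> Rp
  P3: Ga <- Pc -> Pd <- Ks -> Ns -> Rp
Condition 1 (no descendant of Ga in the set): holds — descendants of Ga are {Ns, Pd, Rp}; none are in {}.
Condition 2 (every backdoor path blocked by {}):
  P1: open — no interior node is in the conditioning set.
  P2: blocked at collider Pd (neither it nor any descendant is in the conditioning set).
  P3: blocked at collider Pd (neither it nor any descendant is in the conditioning set).
{} does not satisfy the backdoor criterion.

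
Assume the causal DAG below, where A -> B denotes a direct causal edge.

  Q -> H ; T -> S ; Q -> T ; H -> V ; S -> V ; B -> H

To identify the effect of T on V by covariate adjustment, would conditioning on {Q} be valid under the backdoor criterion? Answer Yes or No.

Backdoor paths from T to V (paths whose first edge points into T):
  P1: T <- Q -> H -> V
Condition 1 (no descendant of T in the set): holds — descendants of T are {S, V}; none are in {Q}.
Condition 2 (every backdoor path blocked by {Q}):
  P1: blocked at fork node Q ∈ conditioning set.
{Q} satisfies the backdoor criterion.

Yes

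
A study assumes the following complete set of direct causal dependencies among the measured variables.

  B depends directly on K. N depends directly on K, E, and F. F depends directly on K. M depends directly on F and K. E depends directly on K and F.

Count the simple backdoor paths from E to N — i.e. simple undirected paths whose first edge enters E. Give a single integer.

6

A backdoor path from E to N is any simple undirected path whose first edge points into E (i.e. leaves E via a parent).
Parents of E: {F, K}.
Enumerating:
  P1: E <- K -> F -> N
  P2: E <- K -> M <- F -> N
  P3: E <- K -> N
  P4: E <- F <- K -> N
  P5: E <- F -> M <- K -> N
  P6: E <- F -> N
That exhausts the simple backdoor paths. Count: 6.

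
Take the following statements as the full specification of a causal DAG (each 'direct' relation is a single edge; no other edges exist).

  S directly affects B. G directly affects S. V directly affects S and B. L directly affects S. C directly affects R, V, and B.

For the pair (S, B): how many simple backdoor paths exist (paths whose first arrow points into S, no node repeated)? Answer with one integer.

2

A backdoor path from S to B is any simple undirected path whose first edge points into S (i.e. leaves S via a parent).
Parents of S: {G, L, V}.
Enumerating:
  P1: S <- V <- C -> B
  P2: S <- V -> B
That exhausts the simple backdoor paths. Count: 2.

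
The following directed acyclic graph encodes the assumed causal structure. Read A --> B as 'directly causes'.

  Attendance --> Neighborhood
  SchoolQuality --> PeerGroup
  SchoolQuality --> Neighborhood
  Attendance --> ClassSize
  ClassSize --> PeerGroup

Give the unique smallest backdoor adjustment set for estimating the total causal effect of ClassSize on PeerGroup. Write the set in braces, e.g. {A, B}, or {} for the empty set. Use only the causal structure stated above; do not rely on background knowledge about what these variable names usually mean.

{}

Variables eligible for adjustment (non-descendants of ClassSize, excluding ClassSize and PeerGroup): {Attendance, Neighborhood, SchoolQuality}.
Backdoor paths from ClassSize to PeerGroup:
  P1: ClassSize <- Attendance -> Neighborhood <- SchoolQuality -> PeerGroup
Each backdoor path contains an unconditioned collider, so every path is already blocked with the empty conditioning set:
  P1: blocked at collider Neighborhood (neither it nor any descendant is in the conditioning set).
The empty set is therefore the unique smallest valid set.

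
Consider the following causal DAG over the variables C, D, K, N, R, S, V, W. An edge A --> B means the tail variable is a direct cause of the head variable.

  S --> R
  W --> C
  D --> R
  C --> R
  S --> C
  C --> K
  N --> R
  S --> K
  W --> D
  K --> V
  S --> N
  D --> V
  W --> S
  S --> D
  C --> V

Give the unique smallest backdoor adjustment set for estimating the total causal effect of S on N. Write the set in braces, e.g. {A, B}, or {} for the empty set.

{}

Variables eligible for adjustment (non-descendants of S, excluding S and N): {W}.
Backdoor paths from S to N:
  P1: S <- W -> C -> K -> V <- D -> R <- N
  P2: S <- W -> C -> R <- N
  P3: S <- W -> C -> V <- D -> R <- N
  P4: S <- W -> D -> R <- N
  P5: S <- W -> D -> V <- C -> R <- N
  P6: S <- W -> D -> V <- K <- C -> R <- N
Each backdoor path contains an unconditioned collider, so every path is already blocked with the empty conditioning set:
  P1: blocked at collider V (neither it nor any descendant is in the conditioning set).
  P2: blocked at collider R (neither it nor any descendant is in the conditioning set).
  P3: blocked at collider V (neither it nor any descendant is in the conditioning set).
  P4: blocked at collider R (neither it nor any descendant is in the conditioning set).
  P5: blocked at collider V (neither it nor any descendant is in the conditioning set).
  P6: blocked at collider V (neither it nor any descendant is in the conditioning set).
The empty set is therefore the unique smallest valid set.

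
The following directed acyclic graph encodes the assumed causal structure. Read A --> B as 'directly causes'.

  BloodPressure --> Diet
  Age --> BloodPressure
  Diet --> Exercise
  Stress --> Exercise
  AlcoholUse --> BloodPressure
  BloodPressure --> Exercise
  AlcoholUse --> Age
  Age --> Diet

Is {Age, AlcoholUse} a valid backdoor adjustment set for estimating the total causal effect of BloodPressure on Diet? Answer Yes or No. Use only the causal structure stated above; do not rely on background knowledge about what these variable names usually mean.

Backdoor paths from BloodPressure to Diet (paths whose first edge points into BloodPressure):
  P1: BloodPressure <- AlcoholUse -> Age -> Diet
  P2: BloodPressure <- Age -> Diet
Condition 1 (no descendant of BloodPressure in the set): holds — descendants of BloodPressure are {Diet, Exercise}; none are in {Age, AlcoholUse}.
Condition 2 (every backdoor path blocked by {Age, AlcoholUse}):
  P1: blocked at fork node AlcoholUse ∈ conditioning set.
  P2: blocked at fork node Age ∈ conditioning set.
{Age, AlcoholUse} satisfies the backdoor criterion.

Yes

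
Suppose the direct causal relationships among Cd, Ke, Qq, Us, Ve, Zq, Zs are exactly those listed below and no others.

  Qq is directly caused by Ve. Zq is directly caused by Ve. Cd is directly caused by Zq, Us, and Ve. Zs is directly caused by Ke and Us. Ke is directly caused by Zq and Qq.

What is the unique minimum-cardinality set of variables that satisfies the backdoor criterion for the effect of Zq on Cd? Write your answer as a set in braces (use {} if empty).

{Ve}

Variables eligible for adjustment (non-descendants of Zq, excluding Zq and Cd): {Qq, Us, Ve}.
Backdoor paths from Zq to Cd:
  P1: Zq <- Ve -> Qq -> Ke -> Zs <- Us -> Cd
  P2: Zq <- Ve -> Cd
The empty set is not sufficient: P2 (Zq <- Ve -> Cd) has no collider blocking it and no conditioned non-collider, so it is open.
Try {Ve}:
  P1: blocked at fork node Ve ∈ conditioning set.
  P2: blocked at fork node Ve ∈ conditioning set.
{Ve} contains no descendant of Zq and blocks every backdoor path.
No other singleton works — e.g. {Us} leaves P2 open — so {Ve} is the unique smallest valid adjustment set.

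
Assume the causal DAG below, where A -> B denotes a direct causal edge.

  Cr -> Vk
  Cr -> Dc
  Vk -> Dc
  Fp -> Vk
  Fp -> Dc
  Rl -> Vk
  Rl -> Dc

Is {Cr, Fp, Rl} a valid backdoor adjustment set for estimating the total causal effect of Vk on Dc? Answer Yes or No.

Backdoor paths from Vk to Dc (paths whose first edge points into Vk):
  P1: Vk <- Cr -> Dc
  P2: Vk <- Fp -> Dc
  P3: Vk <- Rl -> Dc
Condition 1 (no descendant of Vk in the set): holds — descendants of Vk are {Dc}; none are in {Cr, Fp, Rl}.
Condition 2 (every backdoor path blocked by {Cr, Fp, Rl}):
  P1: blocked at fork node Cr ∈ conditioning set.
  P2: blocked at fork node Fp ∈ conditioning set.
  P3: blocked at fork node Rl ∈ conditioning set.
{Cr, Fp, Rl} satisfies the backdoor criterion.

Yes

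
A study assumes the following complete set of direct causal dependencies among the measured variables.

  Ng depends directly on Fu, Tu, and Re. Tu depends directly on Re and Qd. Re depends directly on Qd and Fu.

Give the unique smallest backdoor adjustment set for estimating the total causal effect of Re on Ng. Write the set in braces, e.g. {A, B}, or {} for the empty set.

Variables eligible for adjustment (non-descendants of Re, excluding Re and Ng): {Fu, Qd}.
Backdoor paths from Re to Ng:
  P1: Re <- Fu -> Ng
  P2: Re <- Qd -> Tu -> Ng
The empty set is not sufficient: P1 (Re <- Fu -> Ng) has no collider blocking it and no conditioned non-collider, so it is open.
Try {Fu, Qd}:
  P1: blocked at fork node Fu ∈ conditioning set.
  P2: blocked at fork node Qd ∈ conditioning set.
{Fu, Qd} contains no descendant of Re and blocks every backdoor path.
Every element of {Fu, Qd} is needed (dropping Fu leaves P1 open; dropping Qd leaves P2 open), so no proper subset is valid.
Among all size-2 subsets of the eligible variables, only {Fu, Qd} blocks every backdoor path, so it is the unique smallest valid adjustment set.

{Fu, Qd}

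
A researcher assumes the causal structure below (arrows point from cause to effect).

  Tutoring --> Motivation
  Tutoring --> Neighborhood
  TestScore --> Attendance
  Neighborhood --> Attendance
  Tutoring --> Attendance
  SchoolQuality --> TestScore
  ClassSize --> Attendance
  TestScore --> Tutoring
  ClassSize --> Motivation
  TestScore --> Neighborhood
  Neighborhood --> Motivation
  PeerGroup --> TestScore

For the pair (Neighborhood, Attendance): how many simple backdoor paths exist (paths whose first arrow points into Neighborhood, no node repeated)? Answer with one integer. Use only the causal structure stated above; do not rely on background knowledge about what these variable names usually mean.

6

A backdoor path from Neighborhood to Attendance is any simple undirected path whose first edge points into Neighborhood (i.e. leaves Neighborhood via a parent).
Parents of Neighborhood: {TestScore, Tutoring}.
Enumerating:
  P1: Neighborhood <- TestScore -> Tutoring -> Attendance
  P2: Neighborhood <- TestScore -> Tutoring -> Motivation <- ClassSize -> Attendance
  P3: Neighborhood <- TestScore -> Attendance
  P4: Neighborhood <- Tutoring <- TestScore -> Attendance
  P5: Neighborhood <- Tutoring -> Attendance
  P6: Neighborhood <- Tutoring -> Motivation <- ClassSize -> Attendance
That exhausts the simple backdoor paths. Count: 6.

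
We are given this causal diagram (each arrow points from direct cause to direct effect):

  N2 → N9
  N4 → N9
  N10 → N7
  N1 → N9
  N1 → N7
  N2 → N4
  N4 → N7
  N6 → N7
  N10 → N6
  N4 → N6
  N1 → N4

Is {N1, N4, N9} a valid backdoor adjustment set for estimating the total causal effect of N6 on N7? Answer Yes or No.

No

Backdoor paths from N6 to N7 (paths whose first edge points into N6):
  P1: N6 <- N4 <- N1 -> N7
  P2: N6 <- N4 <- N2 -> N9 <- N1 -> N7
  P3: N6 <- N4 -> N9 <- N1 -> N7
  P4: N6 <- N4 -> N7
  P5: N6 <- N10 -> N7
Condition 1 (no descendant of N6 in the set): holds — descendants of N6 are {N7}; none are in {N1, N4, N9}.
Condition 2 (every backdoor path blocked by {N1, N4, N9}):
  P1: blocked at chain node N4 ∈ conditioning set.
  P2: blocked at chain node N4 ∈ conditioning set.
  P3: blocked at fork node N4 ∈ conditioning set.
  P4: blocked at fork node N4 ∈ conditioning set.
  P5: open — no interior node is in the conditioning set.
{N1, N4, N9} does not satisfy the backdoor criterion.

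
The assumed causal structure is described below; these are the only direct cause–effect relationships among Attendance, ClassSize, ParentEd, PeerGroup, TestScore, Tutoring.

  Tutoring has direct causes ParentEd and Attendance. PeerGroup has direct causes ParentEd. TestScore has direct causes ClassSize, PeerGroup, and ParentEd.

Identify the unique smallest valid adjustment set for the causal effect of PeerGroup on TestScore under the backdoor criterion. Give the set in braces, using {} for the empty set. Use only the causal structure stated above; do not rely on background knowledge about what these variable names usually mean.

{ParentEd}

Variables eligible for adjustment (non-descendants of PeerGroup, excluding PeerGroup and TestScore): {Attendance, ClassSize, ParentEd, Tutoring}.
Backdoor paths from PeerGroup to TestScore:
  P1: PeerGroup <- ParentEd -> TestScore
The empty set is not sufficient: P1 (PeerGroup <- ParentEd -> TestScore) has no collider blocking it and no conditioned non-collider, so it is open.
Try {ParentEd}:
  P1: blocked at fork node ParentEd ∈ conditioning set.
{ParentEd} contains no descendant of PeerGroup and blocks every backdoor path.
No other singleton works — e.g. {Attendance} leaves P1 open — so {ParentEd} is the unique smallest valid adjustment set.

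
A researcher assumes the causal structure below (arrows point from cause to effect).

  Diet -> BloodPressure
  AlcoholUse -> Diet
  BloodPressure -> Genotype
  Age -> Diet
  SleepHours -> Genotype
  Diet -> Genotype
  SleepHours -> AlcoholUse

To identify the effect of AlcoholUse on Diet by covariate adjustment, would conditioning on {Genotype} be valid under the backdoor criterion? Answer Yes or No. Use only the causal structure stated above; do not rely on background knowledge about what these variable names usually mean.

No

Backdoor paths from AlcoholUse to Diet (paths whose first edge points into AlcoholUse):
  P1: AlcoholUse <- SleepHours -> Genotype <- Diet
  P2: AlcoholUse <- SleepHours -> Genotype <- BloodPressure <- Diet
Condition 1 (no descendant of AlcoholUse in the set): FAILS — Genotype is a descendant of AlcoholUse.
Condition 2 (every backdoor path blocked by {Genotype}):
  P1: open — collider(s) Genotype are conditioned on (or have a conditioned descendant) and no non-collider on the path is in the set.
  P2: open — collider(s) Genotype are conditioned on (or have a conditioned descendant) and no non-collider on the path is in the set.
{Genotype} does not satisfy the backdoor criterion.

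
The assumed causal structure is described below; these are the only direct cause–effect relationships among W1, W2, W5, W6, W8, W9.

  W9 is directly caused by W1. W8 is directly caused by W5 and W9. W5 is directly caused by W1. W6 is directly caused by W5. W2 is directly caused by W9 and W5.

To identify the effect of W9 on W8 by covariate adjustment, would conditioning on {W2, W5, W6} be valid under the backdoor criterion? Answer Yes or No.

No

Backdoor paths from W9 to W8 (paths whose first edge points into W9):
  P1: W9 <- W1 -> W5 -> W8
Condition 1 (no descendant of W9 in the set): FAILS — W2 is a descendant of W9.
Condition 2 (every backdoor path blocked by {W2, W5, W6}):
  P1: blocked at chain node W5 ∈ conditioning set.
{W2, W5, W6} does not satisfy the backdoor criterion.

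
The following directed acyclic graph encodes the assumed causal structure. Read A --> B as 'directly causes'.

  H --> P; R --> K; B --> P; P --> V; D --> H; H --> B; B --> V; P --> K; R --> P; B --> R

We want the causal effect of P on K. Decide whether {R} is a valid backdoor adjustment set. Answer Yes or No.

Backdoor paths from P to K (paths whose first edge points into P):
  P1: P <- H -> B -> R -> K
  P2: P <- B -> R -> K
  P3: P <- R -> K
Condition 1 (no descendant of P in the set): holds — descendants of P are {K, V}; none are in {R}.
Condition 2 (every backdoor path blocked by {R}):
  P1: blocked at chain node R ∈ conditioning set.
  P2: blocked at chain node R ∈ conditioning set.
  P3: blocked at fork node R ∈ conditioning set.
{R} satisfies the backdoor criterion.

Yes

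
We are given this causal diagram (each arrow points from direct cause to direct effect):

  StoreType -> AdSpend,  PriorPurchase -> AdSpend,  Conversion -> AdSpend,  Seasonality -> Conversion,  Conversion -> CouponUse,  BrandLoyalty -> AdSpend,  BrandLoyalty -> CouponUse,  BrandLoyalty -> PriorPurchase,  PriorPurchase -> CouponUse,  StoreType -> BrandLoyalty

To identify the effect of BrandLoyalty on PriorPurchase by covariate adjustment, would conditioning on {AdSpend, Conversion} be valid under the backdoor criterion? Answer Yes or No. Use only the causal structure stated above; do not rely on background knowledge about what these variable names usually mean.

No

Backdoor paths from BrandLoyalty to PriorPurchase (paths whose first edge points into BrandLoyalty):
  P1: BrandLoyalty <- StoreType -> AdSpend <- PriorPurchase
  P2: BrandLoyalty <- StoreType -> AdSpend <- Conversion -> CouponUse <- PriorPurchase
Condition 1 (no descendant of BrandLoyalty in the set): FAILS — AdSpend is a descendant of BrandLoyalty.
Condition 2 (every backdoor path blocked by {AdSpend, Conversion}):
  P1: open — collider(s) AdSpend are conditioned on (or have a conditioned descendant) and no non-collider on the path is in the set.
  P2: blocked at fork node Conversion ∈ conditioning set.
{AdSpend, Conversion} does not satisfy the backdoor criterion.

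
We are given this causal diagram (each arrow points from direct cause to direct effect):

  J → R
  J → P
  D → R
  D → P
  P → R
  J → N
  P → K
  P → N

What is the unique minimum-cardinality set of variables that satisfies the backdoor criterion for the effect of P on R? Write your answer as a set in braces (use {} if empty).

{D, J}

Variables eligible for adjustment (non-descendants of P, excluding P and R): {D, J}.
Backdoor paths from P to R:
  P1: P <- J -> R
  P2: P <- D -> R
The empty set is not sufficient: P1 (P <- J -> R) has no collider blocking it and no conditioned non-collider, so it is open.
Try {D, J}:
  P1: blocked at fork node J ∈ conditioning set.
  P2: blocked at fork node D ∈ conditioning set.
{D, J} contains no descendant of P and blocks every backdoor path.
Every element of {D, J} is needed (dropping D leaves P2 open; dropping J leaves P1 open), so no proper subset is valid.
Among all size-2 subsets of the eligible variables, only {D, J} blocks every backdoor path, so it is the unique smallest valid adjustment set.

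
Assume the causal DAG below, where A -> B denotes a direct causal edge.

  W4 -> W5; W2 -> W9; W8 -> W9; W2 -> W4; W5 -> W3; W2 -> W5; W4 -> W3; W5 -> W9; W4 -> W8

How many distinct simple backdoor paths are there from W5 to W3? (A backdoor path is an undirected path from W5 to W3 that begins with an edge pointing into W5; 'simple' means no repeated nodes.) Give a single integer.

A backdoor path from W5 to W3 is any simple undirected path whose first edge points into W5 (i.e. leaves W5 via a parent).
Parents of W5: {W2, W4}.
Enumerating:
  P1: W5 <- W2 -> W4 -> W3
  P2: W5 <- W2 -> W9 <- W8 <- W4 -> W3
  P3: W5 <- W4 -> W3
That exhausts the simple backdoor paths. Count: 3.

3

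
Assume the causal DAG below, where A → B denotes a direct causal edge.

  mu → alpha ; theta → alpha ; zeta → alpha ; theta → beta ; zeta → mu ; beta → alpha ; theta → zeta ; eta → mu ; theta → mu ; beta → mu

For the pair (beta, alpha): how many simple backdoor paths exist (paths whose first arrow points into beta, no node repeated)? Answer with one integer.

A backdoor path from beta to alpha is any simple undirected path whose first edge points into beta (i.e. leaves beta via a parent).
Parents of beta: {theta}.
Enumerating:
  P1: beta <- theta -> zeta -> mu -> alpha
  P2: beta <- theta -> zeta -> alpha
  P3: beta <- theta -> mu <- zeta -> alpha
  P4: beta <- theta -> mu -> alpha
  P5: beta <- theta -> alpha
That exhausts the simple backdoor paths. Count: 5.

5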